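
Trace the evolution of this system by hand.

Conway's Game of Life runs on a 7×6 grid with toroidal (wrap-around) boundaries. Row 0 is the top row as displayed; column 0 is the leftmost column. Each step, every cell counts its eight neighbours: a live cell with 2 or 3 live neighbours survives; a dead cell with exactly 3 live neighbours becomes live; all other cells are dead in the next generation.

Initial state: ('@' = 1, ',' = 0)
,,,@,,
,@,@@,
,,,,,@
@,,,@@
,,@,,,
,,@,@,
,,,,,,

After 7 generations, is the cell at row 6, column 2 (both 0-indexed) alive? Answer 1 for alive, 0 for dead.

k=0  ,,,@,,
,@,@@,
,,,,,@
@,,,@@
,,@,,,
,,@,@,
,,,,,,
k=1  ,,@@@,
,,@@@,
,,,@,,
@,,,@@
,@,,@,
,,,@,,
,,,@,,
k=2  ,,,,,,
,,,,,,
,,@,,,
@,,@@@
@,,@@,
,,@@@,
,,,,,,
k=3  ,,,,,,
,,,,,,
,,,@@@
@@@,,,
@@,,,,
,,@,@@
,,,@,,
k=4  ,,,,,,
,,,,@,
@@@@@@
,,@@@,
,,,@,,
@@@@@@
,,,@@,
k=5  ,,,@@,
@@@,@,
@@,,,,
@,,,,,
@,,,,,
@@,,,@
@@,,,,
k=6  ,,,@@,
@,@,@,
,,@,,,
@,,,,@
,,,,,,
,,,,,@
,@@,@,
k=7  ,,,,@,
,@@,@@
@,,@,,
,,,,,,
@,,,,@
,,,,,,
,,@,@@

1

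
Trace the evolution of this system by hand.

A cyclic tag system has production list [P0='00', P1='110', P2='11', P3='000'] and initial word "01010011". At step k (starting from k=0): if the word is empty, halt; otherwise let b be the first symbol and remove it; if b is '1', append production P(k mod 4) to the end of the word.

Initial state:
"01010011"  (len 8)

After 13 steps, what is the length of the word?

t=0: "01010011"  (len 8)
t=1: "1010011"  (len 7)
t=2: "010011110"  (len 9)
t=3: "10011110"  (len 8)
t=4: "0011110000"  (len 10)
t=5: "011110000"  (len 9)
t=6: "11110000"  (len 8)
t=7: "111000011"  (len 9)
t=8: "11000011000"  (len 11)
t=9: "100001100000"  (len 12)
t=10: "00001100000110"  (len 14)
t=11: "0001100000110"  (len 13)
t=12: "001100000110"  (len 12)
t=13: "01100000110"  (len 11)

11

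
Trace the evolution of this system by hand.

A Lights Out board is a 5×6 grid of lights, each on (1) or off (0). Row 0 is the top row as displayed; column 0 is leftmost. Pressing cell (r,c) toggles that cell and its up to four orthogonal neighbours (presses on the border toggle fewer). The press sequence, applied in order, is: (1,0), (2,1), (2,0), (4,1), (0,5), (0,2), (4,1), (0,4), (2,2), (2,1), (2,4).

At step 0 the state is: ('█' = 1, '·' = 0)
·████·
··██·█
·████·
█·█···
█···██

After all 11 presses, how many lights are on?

13

t=0: ·████·
··██·█
·████·
█·█···
█···██
t=1: █████·
████·█
█████·
█·█···
█···██
t=2: █████·
█·██·█
···██·
███···
█···██
t=3: █████·
··██·█
██·██·
·██···
█···██
t=4: █████·
··██·█
██·██·
··█···
·██·██
t=5: ████·█
··██··
██·██·
··█···
·██·██
t=6: █····█
···█··
██·██·
··█···
·██·██
t=7: █····█
···█··
██·██·
·██···
█···██
t=8: █··██·
···██·
██·██·
·██···
█···██
t=9: █··██·
··███·
█·█·█·
·█····
█···██
t=10: █··██·
·████·
·█··█·
······
█···██
t=11: █··██·
·███··
·█·█·█
····█·
█···██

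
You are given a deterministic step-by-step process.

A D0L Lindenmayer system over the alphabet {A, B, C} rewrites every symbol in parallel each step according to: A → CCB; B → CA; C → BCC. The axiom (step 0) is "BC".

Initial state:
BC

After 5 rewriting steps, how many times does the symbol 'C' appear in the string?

gen 0: BC
gen 1: CABCC
gen 2: BCCCCBCABCCBCC
gen 3: CABCCBCCBCCBCCCABCCCCBCABCCBCCCABCCBCC
gen 4: BCCCCBCABCCBCCCABCCBCCCABCCBCCCABCCBCCBCCCCBCABCCBCCBCCBCCCABCCCCBCABCCBCCCABCCBCCBCCCCBCABCCBCCCABCCBCC
gen 5: CABCCBCCBCCBCCCABCCCCBCABCCBCCCABCCBCCBCCCCBCABCCBCCCABCCB…BCCBCCBCCBCCCABCCCCBCABCCBCCCABCCBCCBCCCCBCABCCBCCCABCCBCC  (len 284)

180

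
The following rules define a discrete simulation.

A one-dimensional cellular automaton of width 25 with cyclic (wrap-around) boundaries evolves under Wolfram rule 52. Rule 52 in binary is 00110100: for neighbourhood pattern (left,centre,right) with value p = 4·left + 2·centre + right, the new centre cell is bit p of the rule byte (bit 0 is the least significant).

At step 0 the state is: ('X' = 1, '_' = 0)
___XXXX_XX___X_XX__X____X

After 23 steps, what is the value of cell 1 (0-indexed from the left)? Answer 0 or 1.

0

[0] ___XXXX_XX___X_XX__X____X
[1] X______X__X__XX__X_XX___X
[2] _X_____XX_XX___X_XX__X___
[3] _XX______X__X__XX__X_XX__
[4] ___X_____XX_XX___X_XX__X_
[5] ___XX______X__X__XX__X_XX
[6] X____X_____XX_XX___X_XX__
[7] XX___XX______X__X__XX__X_
[8] __X____X_____XX_XX___X_XX
[9] X_XX___XX______X__X__XX__
[10] XX__X____X_____XX_XX___X_
[11] __X_XX___XX______X__X__XX
[12] X_XX__X____X_____XX_XX___
[13] XX__X_XX___XX______X__X__
[14] __X_XX__X____X_____XX_XX_
[15] __XX__X_XX___XX______X__X
[16] X___X_XX__X____X_____XX_X
[17] _X__XX__X_XX___XX______X_
[18] _XX___X_XX__X____X_____XX
[19] X__X__XX__X_XX___XX______
[20] XX_XX___X_XX__X____X_____
[21] __X__X__XX__X_XX___XX____
[22] __XX_XX___X_XX__X____X___
[23] ____X__X__XX__X_XX___XX__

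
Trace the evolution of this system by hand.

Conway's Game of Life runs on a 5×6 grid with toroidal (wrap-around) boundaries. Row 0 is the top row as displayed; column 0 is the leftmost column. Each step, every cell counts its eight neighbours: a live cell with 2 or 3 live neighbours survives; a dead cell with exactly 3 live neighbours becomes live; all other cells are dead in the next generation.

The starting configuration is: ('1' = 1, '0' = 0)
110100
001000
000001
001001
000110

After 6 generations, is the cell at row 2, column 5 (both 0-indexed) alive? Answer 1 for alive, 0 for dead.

step 0: 110100
001000
000001
001001
000110
step 1: 010110
111000
000000
000101
110111
step 2: 000000
111100
111000
001101
010000
step 3: 100000
100100
000011
000100
001000
step 4: 010000
100010
000111
000110
000000
step 5: 000000
100110
000000
000101
000000
step 6: 000000
000000
000101
000000
000000

1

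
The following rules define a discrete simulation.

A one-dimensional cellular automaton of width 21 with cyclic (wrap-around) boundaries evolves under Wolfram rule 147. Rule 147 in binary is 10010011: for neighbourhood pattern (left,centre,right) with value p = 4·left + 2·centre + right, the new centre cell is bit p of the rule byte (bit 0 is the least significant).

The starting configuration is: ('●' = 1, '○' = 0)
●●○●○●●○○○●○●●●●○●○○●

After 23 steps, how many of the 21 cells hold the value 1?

8

t=0: ●●○●○●●○○○●○●●●●○●○○●
t=1: ●○○○○○○●●●○○○●●○○○●●○
t=2: ○●●●●●●○●○●●●○○●●●○○○
t=3: ●○●●●●○○○○○●○●●○●○●●●
t=4: ○○○●●○●●●●●○○○○○○○○●●
t=5: ●●●○○○○●●●○●●●●●●●●○○
t=6: ○●○●●●●○●○○○●●●●●●○●●
t=7: ○○○○●●○○○●●●○●●●●○○○○
t=8: ●●●●○○●●●○●○○○●●○●●●●
t=9: ●●●○●●○●○○○●●●○○○○●●●
t=10: ●●○○○○○○●●●○●○●●●●○●●
t=11: ●○●●●●●●○●○○○○○●●○○○●
t=12: ○○○●●●●○○○●●●●●○○●●●○
t=13: ●●●○●●○●●●○●●●○●●○●○●
t=14: ●●○○○○○○●○○○●○○○○○○○○
t=15: ○○●●●●●●○●●●○●●●●●●●●
t=16: ●●○●●●●○○○●○○○●●●●●●○
t=17: ○○○○●●○●●●○●●●○●●●●○○
t=18: ●●●●○○○○●○○○●○○○●●○●●
t=19: ●●●○●●●●○●●●○●●●○○○○●
t=20: ●●○○○●●○○○●○○○●○●●●●○
t=21: ○○●●●○○●●●○●●●○○○●●○○
t=22: ●●○●○●●○●○○○●○●●●○○●●
t=23: ●○○○○○○○○●●●○○○●○●●○●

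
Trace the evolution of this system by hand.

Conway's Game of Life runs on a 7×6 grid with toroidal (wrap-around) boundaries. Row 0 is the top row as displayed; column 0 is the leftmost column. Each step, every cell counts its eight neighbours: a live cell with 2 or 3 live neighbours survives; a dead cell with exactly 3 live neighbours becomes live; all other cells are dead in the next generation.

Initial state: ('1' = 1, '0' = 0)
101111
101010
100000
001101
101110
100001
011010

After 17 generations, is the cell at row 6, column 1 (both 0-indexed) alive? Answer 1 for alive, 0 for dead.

0

[0] 101111
101010
100000
001101
101110
100001
011010
[1] 100000
101010
101010
101001
101000
100000
001000
[2] 000101
100000
101010
101000
100000
000000
010000
[3] 100000
110110
100100
100100
010000
000000
000000
[4] 110001
111110
100100
111000
000000
000000
000000
[5] 000111
000110
000010
111000
010000
000000
100000
[6] 000101
000000
011011
111000
111000
000000
000011
[7] 000001
101101
001101
000000
101000
110001
000011
[8] 000100
111101
111101
011100
100001
010010
000010
[9] 110101
000001
000001
000100
100111
100010
000110
[10] 101101
000001
000010
100100
100100
100000
011100
[11] 100101
100101
000011
000111
110001
100100
000111
[12] 001100
000100
000000
000100
011100
011100
001100
[13] 000010
001100
000000
000100
010010
000010
000010
[14] 000010
000100
001100
000000
000110
000111
000111
[15] 000001
001110
001100
001010
000101
001000
000000
[16] 000110
001010
010000
001010
001110
000000
000000
[17] 000110
001010
011000
011010
001010
000100
000000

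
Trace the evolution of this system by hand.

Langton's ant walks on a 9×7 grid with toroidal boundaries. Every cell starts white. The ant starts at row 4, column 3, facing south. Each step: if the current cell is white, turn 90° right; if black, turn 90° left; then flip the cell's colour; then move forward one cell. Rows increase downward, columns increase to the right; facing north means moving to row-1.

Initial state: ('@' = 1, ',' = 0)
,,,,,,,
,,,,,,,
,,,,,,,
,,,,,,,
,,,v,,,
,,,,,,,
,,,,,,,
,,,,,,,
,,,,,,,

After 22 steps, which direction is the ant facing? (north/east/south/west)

south

gen 0: ,,,,,,,
,,,,,,,
,,,,,,,
,,,,,,,
,,,v,,,
,,,,,,,
,,,,,,,
,,,,,,,
,,,,,,,
gen 1: ,,,,,,,
,,,,,,,
,,,,,,,
,,,,,,,
,,<@,,,
,,,,,,,
,,,,,,,
,,,,,,,
,,,,,,,
gen 2: ,,,,,,,
,,,,,,,
,,,,,,,
,,^,,,,
,,@@,,,
,,,,,,,
,,,,,,,
,,,,,,,
,,,,,,,
gen 3: ,,,,,,,
,,,,,,,
,,,,,,,
,,@>,,,
,,@@,,,
,,,,,,,
,,,,,,,
,,,,,,,
,,,,,,,
gen 4: ,,,,,,,
,,,,,,,
,,,,,,,
,,@@,,,
,,@v,,,
,,,,,,,
,,,,,,,
,,,,,,,
,,,,,,,
gen 5: ,,,,,,,
,,,,,,,
,,,,,,,
,,@@,,,
,,@,>,,
,,,,,,,
,,,,,,,
,,,,,,,
,,,,,,,
gen 6: ,,,,,,,
,,,,,,,
,,,,,,,
,,@@,,,
,,@,@,,
,,,,v,,
,,,,,,,
,,,,,,,
,,,,,,,
gen 7: ,,,,,,,
,,,,,,,
,,,,,,,
,,@@,,,
,,@,@,,
,,,<@,,
,,,,,,,
,,,,,,,
,,,,,,,
gen 8: ,,,,,,,
,,,,,,,
,,,,,,,
,,@@,,,
,,@^@,,
,,,@@,,
,,,,,,,
,,,,,,,
,,,,,,,
gen 9: ,,,,,,,
,,,,,,,
,,,,,,,
,,@@,,,
,,@@>,,
,,,@@,,
,,,,,,,
,,,,,,,
,,,,,,,
gen 10: ,,,,,,,
,,,,,,,
,,,,,,,
,,@@^,,
,,@@,,,
,,,@@,,
,,,,,,,
,,,,,,,
,,,,,,,
gen 11: ,,,,,,,
,,,,,,,
,,,,,,,
,,@@@>,
,,@@,,,
,,,@@,,
,,,,,,,
,,,,,,,
,,,,,,,
gen 12: ,,,,,,,
,,,,,,,
,,,,,,,
,,@@@@,
,,@@,v,
,,,@@,,
,,,,,,,
,,,,,,,
,,,,,,,
gen 13: ,,,,,,,
,,,,,,,
,,,,,,,
,,@@@@,
,,@@<@,
,,,@@,,
,,,,,,,
,,,,,,,
,,,,,,,
gen 14: ,,,,,,,
,,,,,,,
,,,,,,,
,,@@^@,
,,@@@@,
,,,@@,,
,,,,,,,
,,,,,,,
,,,,,,,
gen 15: ,,,,,,,
,,,,,,,
,,,,,,,
,,@<,@,
,,@@@@,
,,,@@,,
,,,,,,,
,,,,,,,
,,,,,,,
gen 16: ,,,,,,,
,,,,,,,
,,,,,,,
,,@,,@,
,,@v@@,
,,,@@,,
,,,,,,,
,,,,,,,
,,,,,,,
gen 17: ,,,,,,,
,,,,,,,
,,,,,,,
,,@,,@,
,,@,>@,
,,,@@,,
,,,,,,,
,,,,,,,
,,,,,,,
gen 18: ,,,,,,,
,,,,,,,
,,,,,,,
,,@,^@,
,,@,,@,
,,,@@,,
,,,,,,,
,,,,,,,
,,,,,,,
gen 19: ,,,,,,,
,,,,,,,
,,,,,,,
,,@,@>,
,,@,,@,
,,,@@,,
,,,,,,,
,,,,,,,
,,,,,,,
gen 20: ,,,,,,,
,,,,,,,
,,,,,^,
,,@,@,,
,,@,,@,
,,,@@,,
,,,,,,,
,,,,,,,
,,,,,,,
gen 21: ,,,,,,,
,,,,,,,
,,,,,@>
,,@,@,,
,,@,,@,
,,,@@,,
,,,,,,,
,,,,,,,
,,,,,,,
gen 22: ,,,,,,,
,,,,,,,
,,,,,@@
,,@,@,v
,,@,,@,
,,,@@,,
,,,,,,,
,,,,,,,
,,,,,,,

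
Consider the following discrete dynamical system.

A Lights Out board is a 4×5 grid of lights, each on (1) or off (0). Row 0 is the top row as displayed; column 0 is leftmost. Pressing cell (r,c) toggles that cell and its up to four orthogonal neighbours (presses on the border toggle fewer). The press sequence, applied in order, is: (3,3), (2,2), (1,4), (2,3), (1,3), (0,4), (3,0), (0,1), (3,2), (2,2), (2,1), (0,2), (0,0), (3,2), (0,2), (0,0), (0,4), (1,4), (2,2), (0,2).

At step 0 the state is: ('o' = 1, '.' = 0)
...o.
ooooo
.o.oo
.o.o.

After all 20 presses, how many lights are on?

12

k=0  ...o.
ooooo
.o.oo
.o.o.
k=1  ...o.
ooooo
.o..o
.oo.o
k=2  ...o.
oo.oo
..ooo
.o..o
k=3  ...oo
oo...
..oo.
.o..o
k=4  ...oo
oo.o.
....o
.o.oo
k=5  ....o
ooo.o
...oo
.o.oo
k=6  ...o.
ooo..
...oo
.o.oo
k=7  ...o.
ooo..
o..oo
o..oo
k=8  oooo.
o.o..
o..oo
o..oo
k=9  oooo.
o.o..
o.ooo
ooo.o
k=10  oooo.
o....
oo..o
oo..o
k=11  oooo.
oo...
..o.o
o...o
k=12  o....
ooo..
..o.o
o...o
k=13  .o...
.oo..
..o.o
o...o
k=14  .o...
.oo..
....o
ooooo
k=15  ..oo.
.o...
....o
ooooo
k=16  oooo.
oo...
....o
ooooo
k=17  ooo.o
oo..o
....o
ooooo
k=18  ooo..
oo.o.
.....
ooooo
k=19  ooo..
oooo.
.ooo.
oo.oo
k=20  o..o.
oo.o.
.ooo.
oo.oo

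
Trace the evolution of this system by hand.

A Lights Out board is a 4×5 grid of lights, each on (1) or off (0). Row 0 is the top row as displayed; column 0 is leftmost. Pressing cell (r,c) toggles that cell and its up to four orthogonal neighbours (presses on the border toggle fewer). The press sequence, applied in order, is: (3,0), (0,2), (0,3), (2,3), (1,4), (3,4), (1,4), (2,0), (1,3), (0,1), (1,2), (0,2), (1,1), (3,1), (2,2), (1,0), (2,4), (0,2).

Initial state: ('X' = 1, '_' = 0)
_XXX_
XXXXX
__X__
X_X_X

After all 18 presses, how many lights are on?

9

k=0  _XXX_
XXXXX
__X__
X_X_X
k=1  _XXX_
XXXXX
X_X__
_XX_X
k=2  _____
XX_XX
X_X__
_XX_X
k=3  __XXX
XX__X
X_X__
_XX_X
k=4  __XXX
XX_XX
X__XX
_XXXX
k=5  __XX_
XX___
X__X_
_XXXX
k=6  __XX_
XX___
X__XX
_XX__
k=7  __XXX
XX_XX
X__X_
_XX__
k=8  __XXX
_X_XX
_X_X_
XXX__
k=9  __X_X
_XX__
_X___
XXX__
k=10  XX__X
__X__
_X___
XXX__
k=11  XXX_X
_X_X_
_XX__
XXX__
k=12  X__XX
_XXX_
_XX__
XXX__
k=13  XX_XX
X__X_
__X__
XXX__
k=14  XX_XX
X__X_
_XX__
_____
k=15  XX_XX
X_XX_
___X_
__X__
k=16  _X_XX
_XXX_
X__X_
__X__
k=17  _X_XX
_XXXX
X___X
__X_X
k=18  __X_X
_X_XX
X___X
__X_X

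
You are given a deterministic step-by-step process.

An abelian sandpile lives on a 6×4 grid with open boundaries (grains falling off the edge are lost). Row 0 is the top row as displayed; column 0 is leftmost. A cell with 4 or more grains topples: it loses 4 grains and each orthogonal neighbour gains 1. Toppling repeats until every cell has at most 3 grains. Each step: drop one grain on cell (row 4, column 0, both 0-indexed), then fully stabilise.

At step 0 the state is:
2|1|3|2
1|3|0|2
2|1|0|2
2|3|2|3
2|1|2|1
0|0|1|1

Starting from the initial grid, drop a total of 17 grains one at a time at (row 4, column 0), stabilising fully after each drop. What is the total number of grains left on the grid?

44

gen 0: 2|1|3|2
1|3|0|2
2|1|0|2
2|3|2|3
2|1|2|1
0|0|1|1
gen 1: 2|1|3|2
1|3|0|2
2|1|0|2
2|3|2|3
3|1|2|1
0|0|1|1
gen 2: 2|1|3|2
1|3|0|2
2|1|0|2
3|3|2|3
0|2|2|1
1|0|1|1
gen 3: 2|1|3|2
1|3|0|2
2|1|0|2
3|3|2|3
1|2|2|1
1|0|1|1
gen 4: 2|1|3|2
1|3|0|2
2|1|0|2
3|3|2|3
2|2|2|1
1|0|1|1
gen 5: 2|1|3|2
1|3|0|2
2|1|0|2
3|3|2|3
3|2|2|1
1|0|1|1
gen 6: 2|1|3|2
1|3|0|2
3|2|0|2
1|1|3|3
2|0|3|1
2|1|1|1
gen 7: 2|1|3|2
1|3|0|2
3|2|0|2
1|1|3|3
3|0|3|1
2|1|1|1
gen 8: 2|1|3|2
1|3|0|2
3|2|0|2
2|1|3|3
0|1|3|1
3|1|1|1
gen 9: 2|1|3|2
1|3|0|2
3|2|0|2
2|1|3|3
1|1|3|1
3|1|1|1
gen 10: 2|1|3|2
1|3|0|2
3|2|0|2
2|1|3|3
2|1|3|1
3|1|1|1
gen 11: 2|1|3|2
1|3|0|2
3|2|0|2
2|1|3|3
3|1|3|1
3|1|1|1
gen 12: 2|1|3|2
1|3|0|2
3|2|0|2
3|1|3|3
1|2|3|1
0|2|1|1
gen 13: 2|1|3|2
1|3|0|2
3|2|0|2
3|1|3|3
2|2|3|1
0|2|1|1
gen 14: 2|1|3|2
1|3|0|2
3|2|0|2
3|1|3|3
3|2|3|1
0|2|1|1
gen 15: 2|1|3|2
2|3|0|2
0|3|0|2
1|2|3|3
1|3|3|1
1|2|1|1
gen 16: 2|1|3|2
2|3|0|2
0|3|0|2
1|2|3|3
2|3|3|1
1|2|1|1
gen 17: 2|1|3|2
2|3|0|2
0|3|0|2
1|2|3|3
3|3|3|1
1|2|1|1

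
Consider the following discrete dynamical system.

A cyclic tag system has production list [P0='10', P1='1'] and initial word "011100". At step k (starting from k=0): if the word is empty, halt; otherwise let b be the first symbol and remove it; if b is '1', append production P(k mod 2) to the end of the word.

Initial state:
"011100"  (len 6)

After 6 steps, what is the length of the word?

t=0: "011100"  (len 6)
t=1: "11100"  (len 5)
t=2: "11001"  (len 5)
t=3: "100110"  (len 6)
t=4: "001101"  (len 6)
t=5: "01101"  (len 5)
t=6: "1101"  (len 4)

4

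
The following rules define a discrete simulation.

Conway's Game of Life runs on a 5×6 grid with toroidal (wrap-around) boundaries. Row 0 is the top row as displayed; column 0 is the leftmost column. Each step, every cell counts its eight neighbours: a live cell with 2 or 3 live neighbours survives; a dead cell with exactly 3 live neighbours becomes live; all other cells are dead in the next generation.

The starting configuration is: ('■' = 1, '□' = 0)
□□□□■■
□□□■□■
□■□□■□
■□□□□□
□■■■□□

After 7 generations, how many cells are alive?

2

[0] □□□□■■
□□□■□■
□■□□■□
■□□□□□
□■■■□□
[1] ■□□□□■
■□□■□■
■□□□■■
■□□■□□
■■■■■■
[2] □□□□□□
□■□□□□
□■□■□□
□□□□□□
□□■■□□
[3] □□■□□□
□□■□□□
□□■□□□
□□□■□□
□□□□□□
[4] □□□□□□
□■■■□□
□□■■□□
□□□□□□
□□□□□□
[5] □□■□□□
□■□■□□
□■□■□□
□□□□□□
□□□□□□
[6] □□■□□□
□■□■□□
□□□□□□
□□□□□□
□□□□□□
[7] □□■□□□
□□■□□□
□□□□□□
□□□□□□
□□□□□□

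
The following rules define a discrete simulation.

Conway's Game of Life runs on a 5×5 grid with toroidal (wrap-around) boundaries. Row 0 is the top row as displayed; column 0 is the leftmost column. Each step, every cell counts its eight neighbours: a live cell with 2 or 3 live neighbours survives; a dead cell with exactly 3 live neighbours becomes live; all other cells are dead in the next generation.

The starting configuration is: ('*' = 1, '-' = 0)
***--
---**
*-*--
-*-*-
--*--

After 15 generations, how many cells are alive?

11

gen 0: ***--
---**
*-*--
-*-*-
--*--
gen 1: ***-*
---**
***--
-*-*-
*--*-
gen 2: -**--
-----
**---
---*-
---*-
gen 3: --*--
*-*--
-----
--*-*
---*-
gen 4: -***-
-*---
-*-*-
---*-
--**-
gen 5: -*-*-
**-*-
-----
---**
-*--*
gen 6: -*-*-
**--*
*-**-
*--**
----*
gen 7: -***-
-----
--*--
***--
--*--
gen 8: -***-
-*-*-
--*--
--**-
*----
gen 9: **-**
-*-*-
-*---
-***-
----*
gen 10: -*-*-
-*-*-
**-*-
****-
-----
gen 11: -----
-*-*-
---*-
*--*-
*--**
gen 12: *-**-
--*--
---*-
*-**-
*--*-
gen 13: --**-
-**-*
-*-**
-***-
*----
gen 14: *-***
-*--*
----*
-*-*-
----*
gen 15: -**--
-**--
--***
*--**
-*---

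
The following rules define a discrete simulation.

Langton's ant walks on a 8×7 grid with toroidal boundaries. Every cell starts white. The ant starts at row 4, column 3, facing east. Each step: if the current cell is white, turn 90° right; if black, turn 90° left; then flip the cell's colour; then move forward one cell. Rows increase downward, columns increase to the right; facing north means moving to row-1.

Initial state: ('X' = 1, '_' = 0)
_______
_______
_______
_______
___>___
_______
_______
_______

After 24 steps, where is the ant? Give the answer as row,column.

k=0  _______
_______
_______
_______
___>___
_______
_______
_______
k=1  _______
_______
_______
_______
___X___
___v___
_______
_______
k=2  _______
_______
_______
_______
___X___
__<X___
_______
_______
k=3  _______
_______
_______
_______
__^X___
__XX___
_______
_______
k=4  _______
_______
_______
_______
__X>___
__XX___
_______
_______
k=5  _______
_______
_______
___^___
__X____
__XX___
_______
_______
k=6  _______
_______
_______
___X>__
__X____
__XX___
_______
_______
k=7  _______
_______
_______
___XX__
__X_v__
__XX___
_______
_______
k=8  _______
_______
_______
___XX__
__X<X__
__XX___
_______
_______
k=9  _______
_______
_______
___^X__
__XXX__
__XX___
_______
_______
k=10  _______
_______
_______
__<_X__
__XXX__
__XX___
_______
_______
k=11  _______
_______
__^____
__X_X__
__XXX__
__XX___
_______
_______
k=12  _______
_______
__X>___
__X_X__
__XXX__
__XX___
_______
_______
k=13  _______
_______
__XX___
__XvX__
__XXX__
__XX___
_______
_______
k=14  _______
_______
__XX___
__<XX__
__XXX__
__XX___
_______
_______
k=15  _______
_______
__XX___
___XX__
__vXX__
__XX___
_______
_______
k=16  _______
_______
__XX___
___XX__
___>X__
__XX___
_______
_______
k=17  _______
_______
__XX___
___^X__
____X__
__XX___
_______
_______
k=18  _______
_______
__XX___
__<_X__
____X__
__XX___
_______
_______
k=19  _______
_______
__^X___
__X_X__
____X__
__XX___
_______
_______
k=20  _______
_______
_<_X___
__X_X__
____X__
__XX___
_______
_______
k=21  _______
_^_____
_X_X___
__X_X__
____X__
__XX___
_______
_______
k=22  _______
_X>____
_X_X___
__X_X__
____X__
__XX___
_______
_______
k=23  _______
_XX____
_XvX___
__X_X__
____X__
__XX___
_______
_______
k=24  _______
_XX____
_<XX___
__X_X__
____X__
__XX___
_______
_______

2,1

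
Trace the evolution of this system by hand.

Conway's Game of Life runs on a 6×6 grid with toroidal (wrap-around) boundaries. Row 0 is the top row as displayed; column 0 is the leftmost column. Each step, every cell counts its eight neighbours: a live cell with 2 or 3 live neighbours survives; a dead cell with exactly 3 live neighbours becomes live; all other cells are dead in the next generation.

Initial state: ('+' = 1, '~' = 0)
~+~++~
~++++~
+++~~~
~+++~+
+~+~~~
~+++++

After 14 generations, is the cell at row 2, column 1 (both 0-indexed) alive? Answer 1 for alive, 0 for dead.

t=0: ~+~++~
~++++~
+++~~~
~+++~+
+~+~~~
~+++++
t=1: ~~~~~~
~~~~++
~~~~~+
~~~+~+
~~~~~~
~~~~~+
t=2: ~~~~++
~~~~++
+~~~~+
~~~~+~
~~~~+~
~~~~~~
t=3: ~~~~++
~~~~~~
+~~~~~
~~~~+~
~~~~~~
~~~~++
t=4: ~~~~++
~~~~~+
~~~~~~
~~~~~~
~~~~++
~~~~++
t=5: +~~~~~
~~~~++
~~~~~~
~~~~~~
~~~~++
+~~+~~
t=6: +~~~+~
~~~~~+
~~~~~~
~~~~~~
~~~~++
+~~~+~
t=7: +~~~+~
~~~~~+
~~~~~~
~~~~~~
~~~~++
+~~++~
t=8: +~~++~
~~~~~+
~~~~~~
~~~~~~
~~~+++
+~~+~~
t=9: +~~++~
~~~~++
~~~~~~
~~~~+~
~~~+++
+~+~~~
t=10: ++~++~
~~~+++
~~~~++
~~~+++
~~~+++
+++~~~
t=11: ~~~~~~
~~+~~~
+~~~~~
+~~~~~
~+~~~~
~~~~~~
t=12: ~~~~~~
~~~~~~
~+~~~~
++~~~~
~~~~~~
~~~~~~
t=13: ~~~~~~
~~~~~~
++~~~~
++~~~~
~~~~~~
~~~~~~
t=14: ~~~~~~
~~~~~~
++~~~~
++~~~~
~~~~~~
~~~~~~

1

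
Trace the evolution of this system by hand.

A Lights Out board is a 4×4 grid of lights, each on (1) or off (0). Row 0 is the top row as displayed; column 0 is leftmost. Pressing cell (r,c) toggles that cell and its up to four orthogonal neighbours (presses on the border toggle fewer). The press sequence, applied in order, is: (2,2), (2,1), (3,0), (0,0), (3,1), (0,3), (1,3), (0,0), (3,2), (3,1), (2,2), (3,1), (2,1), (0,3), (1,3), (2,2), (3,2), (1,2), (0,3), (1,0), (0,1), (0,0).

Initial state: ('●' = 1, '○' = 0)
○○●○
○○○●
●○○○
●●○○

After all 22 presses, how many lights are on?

gen 0: ○○●○
○○○●
●○○○
●●○○
gen 1: ○○●○
○○●●
●●●●
●●●○
gen 2: ○○●○
○●●●
○○○●
●○●○
gen 3: ○○●○
○●●●
●○○●
○●●○
gen 4: ●●●○
●●●●
●○○●
○●●○
gen 5: ●●●○
●●●●
●●○●
●○○○
gen 6: ●●○●
●●●○
●●○●
●○○○
gen 7: ●●○○
●●○●
●●○○
●○○○
gen 8: ○○○○
○●○●
●●○○
●○○○
gen 9: ○○○○
○●○●
●●●○
●●●●
gen 10: ○○○○
○●○●
●○●○
○○○●
gen 11: ○○○○
○●●●
●●○●
○○●●
gen 12: ○○○○
○●●●
●○○●
●●○●
gen 13: ○○○○
○○●●
○●●●
●○○●
gen 14: ○○●●
○○●○
○●●●
●○○●
gen 15: ○○●○
○○○●
○●●○
●○○●
gen 16: ○○●○
○○●●
○○○●
●○●●
gen 17: ○○●○
○○●●
○○●●
●●○○
gen 18: ○○○○
○●○○
○○○●
●●○○
gen 19: ○○●●
○●○●
○○○●
●●○○
gen 20: ●○●●
●○○●
●○○●
●●○○
gen 21: ○●○●
●●○●
●○○●
●●○○
gen 22: ●○○●
○●○●
●○○●
●●○○

8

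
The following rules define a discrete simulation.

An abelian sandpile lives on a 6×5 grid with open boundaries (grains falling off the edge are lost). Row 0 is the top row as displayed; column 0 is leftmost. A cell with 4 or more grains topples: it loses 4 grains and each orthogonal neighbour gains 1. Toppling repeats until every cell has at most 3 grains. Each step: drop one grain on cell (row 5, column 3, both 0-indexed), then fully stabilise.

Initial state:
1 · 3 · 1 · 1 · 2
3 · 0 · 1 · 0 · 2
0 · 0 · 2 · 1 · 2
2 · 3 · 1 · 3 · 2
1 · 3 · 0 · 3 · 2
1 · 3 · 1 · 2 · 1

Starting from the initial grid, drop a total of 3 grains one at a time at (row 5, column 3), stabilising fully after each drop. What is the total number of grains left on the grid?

49

t=0: 1 · 3 · 1 · 1 · 2
3 · 0 · 1 · 0 · 2
0 · 0 · 2 · 1 · 2
2 · 3 · 1 · 3 · 2
1 · 3 · 0 · 3 · 2
1 · 3 · 1 · 2 · 1
t=1: 1 · 3 · 1 · 1 · 2
3 · 0 · 1 · 0 · 2
0 · 0 · 2 · 1 · 2
2 · 3 · 1 · 3 · 2
1 · 3 · 0 · 3 · 2
1 · 3 · 1 · 3 · 1
t=2: 1 · 3 · 1 · 1 · 2
3 · 0 · 1 · 0 · 2
0 · 0 · 2 · 2 · 2
2 · 3 · 2 · 0 · 3
1 · 3 · 1 · 1 · 3
1 · 3 · 2 · 1 · 2
t=3: 1 · 3 · 1 · 1 · 2
3 · 0 · 1 · 0 · 2
0 · 0 · 2 · 2 · 2
2 · 3 · 2 · 0 · 3
1 · 3 · 1 · 1 · 3
1 · 3 · 2 · 2 · 2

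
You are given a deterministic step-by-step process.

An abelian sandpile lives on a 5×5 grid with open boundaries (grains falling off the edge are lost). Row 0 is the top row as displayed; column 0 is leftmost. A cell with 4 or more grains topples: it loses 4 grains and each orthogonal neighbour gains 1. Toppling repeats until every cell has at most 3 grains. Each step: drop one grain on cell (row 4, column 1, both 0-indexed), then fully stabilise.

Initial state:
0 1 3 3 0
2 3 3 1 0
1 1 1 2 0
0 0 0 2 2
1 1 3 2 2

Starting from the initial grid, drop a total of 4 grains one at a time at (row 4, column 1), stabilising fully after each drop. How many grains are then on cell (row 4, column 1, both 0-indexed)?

2

[0] 0 1 3 3 0
2 3 3 1 0
1 1 1 2 0
0 0 0 2 2
1 1 3 2 2
[1] 0 1 3 3 0
2 3 3 1 0
1 1 1 2 0
0 0 0 2 2
1 2 3 2 2
[2] 0 1 3 3 0
2 3 3 1 0
1 1 1 2 0
0 0 0 2 2
1 3 3 2 2
[3] 0 1 3 3 0
2 3 3 1 0
1 1 1 2 0
0 1 1 2 2
2 1 0 3 2
[4] 0 1 3 3 0
2 3 3 1 0
1 1 1 2 0
0 1 1 2 2
2 2 0 3 2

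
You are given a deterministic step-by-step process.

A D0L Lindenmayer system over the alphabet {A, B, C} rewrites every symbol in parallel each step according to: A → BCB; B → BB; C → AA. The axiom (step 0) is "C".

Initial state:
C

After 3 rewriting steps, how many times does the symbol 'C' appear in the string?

0

t=0: C
t=1: AA
t=2: BCBBCB
t=3: BBAABBBBAABB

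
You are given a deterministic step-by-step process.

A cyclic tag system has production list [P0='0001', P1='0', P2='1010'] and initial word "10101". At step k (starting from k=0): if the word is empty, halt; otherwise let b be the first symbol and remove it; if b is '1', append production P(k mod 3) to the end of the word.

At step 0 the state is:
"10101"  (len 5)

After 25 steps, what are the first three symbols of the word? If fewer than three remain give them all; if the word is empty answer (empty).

gen 0: "10101"  (len 5)
gen 1: "01010001"  (len 8)
gen 2: "1010001"  (len 7)
gen 3: "0100011010"  (len 10)
gen 4: "100011010"  (len 9)
gen 5: "000110100"  (len 9)
gen 6: "00110100"  (len 8)
gen 7: "0110100"  (len 7)
gen 8: "110100"  (len 6)
gen 9: "101001010"  (len 9)
gen 10: "010010100001"  (len 12)
gen 11: "10010100001"  (len 11)
gen 12: "00101000011010"  (len 14)
gen 13: "0101000011010"  (len 13)
gen 14: "101000011010"  (len 12)
gen 15: "010000110101010"  (len 15)
gen 16: "10000110101010"  (len 14)
gen 17: "00001101010100"  (len 14)
gen 18: "0001101010100"  (len 13)
gen 19: "001101010100"  (len 12)
gen 20: "01101010100"  (len 11)
gen 21: "1101010100"  (len 10)
gen 22: "1010101000001"  (len 13)
gen 23: "0101010000010"  (len 13)
gen 24: "101010000010"  (len 12)
gen 25: "010100000100001"  (len 15)

010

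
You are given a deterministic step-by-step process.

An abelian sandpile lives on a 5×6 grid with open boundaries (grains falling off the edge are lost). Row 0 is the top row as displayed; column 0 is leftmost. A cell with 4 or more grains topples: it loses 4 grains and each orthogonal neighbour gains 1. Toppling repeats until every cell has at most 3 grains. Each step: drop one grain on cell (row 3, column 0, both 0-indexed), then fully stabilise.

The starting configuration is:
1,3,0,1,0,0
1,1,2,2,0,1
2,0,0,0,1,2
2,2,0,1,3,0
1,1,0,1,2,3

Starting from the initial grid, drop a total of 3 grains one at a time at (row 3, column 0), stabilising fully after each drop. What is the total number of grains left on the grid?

35

gen 0: 1,3,0,1,0,0
1,1,2,2,0,1
2,0,0,0,1,2
2,2,0,1,3,0
1,1,0,1,2,3
gen 1: 1,3,0,1,0,0
1,1,2,2,0,1
2,0,0,0,1,2
3,2,0,1,3,0
1,1,0,1,2,3
gen 2: 1,3,0,1,0,0
1,1,2,2,0,1
3,0,0,0,1,2
0,3,0,1,3,0
2,1,0,1,2,3
gen 3: 1,3,0,1,0,0
1,1,2,2,0,1
3,0,0,0,1,2
1,3,0,1,3,0
2,1,0,1,2,3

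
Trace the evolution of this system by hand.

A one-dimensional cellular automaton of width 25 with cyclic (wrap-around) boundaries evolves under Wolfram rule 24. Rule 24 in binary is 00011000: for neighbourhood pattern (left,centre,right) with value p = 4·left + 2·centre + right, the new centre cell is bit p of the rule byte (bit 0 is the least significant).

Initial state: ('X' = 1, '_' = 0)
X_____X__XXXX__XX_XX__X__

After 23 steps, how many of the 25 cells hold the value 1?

step 0: X_____X__XXXX__XX_XX__X__
step 1: _X_____X_X___X_X__X_X__X_
step 2: __X_______X_____X____X__X
step 3: X__X_______X_____X____X__
step 4: _X__X_______X_____X____X_
step 5: __X__X_______X_____X____X
step 6: X__X__X_______X_____X____
step 7: _X__X__X_______X_____X___
step 8: __X__X__X_______X_____X__
step 9: ___X__X__X_______X_____X_
step 10: ____X__X__X_______X_____X
step 11: X____X__X__X_______X_____
step 12: _X____X__X__X_______X____
step 13: __X____X__X__X_______X___
step 14: ___X____X__X__X_______X__
step 15: ____X____X__X__X_______X_
step 16: _____X____X__X__X_______X
step 17: X_____X____X__X__X_______
step 18: _X_____X____X__X__X______
step 19: __X_____X____X__X__X_____
step 20: ___X_____X____X__X__X____
step 21: ____X_____X____X__X__X___
step 22: _____X_____X____X__X__X__
step 23: ______X_____X____X__X__X_

5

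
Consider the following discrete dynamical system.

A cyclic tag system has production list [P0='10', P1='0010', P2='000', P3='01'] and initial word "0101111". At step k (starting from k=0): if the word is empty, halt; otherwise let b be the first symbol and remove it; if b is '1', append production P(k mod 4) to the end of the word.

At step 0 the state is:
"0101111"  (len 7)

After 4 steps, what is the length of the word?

step 0: "0101111"  (len 7)
step 1: "101111"  (len 6)
step 2: "011110010"  (len 9)
step 3: "11110010"  (len 8)
step 4: "111001001"  (len 9)

9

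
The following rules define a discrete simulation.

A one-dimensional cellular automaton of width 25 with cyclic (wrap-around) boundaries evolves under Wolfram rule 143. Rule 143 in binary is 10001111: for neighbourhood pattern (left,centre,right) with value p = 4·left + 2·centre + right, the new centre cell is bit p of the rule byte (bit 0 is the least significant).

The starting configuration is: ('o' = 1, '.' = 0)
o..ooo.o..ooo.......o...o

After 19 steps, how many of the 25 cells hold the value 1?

15

t=0: o..ooo.o..ooo.......o...o
t=1: ..ooo..o.ooo..ooooooo.ooo
t=2: .ooo..oo.oo..ooooooo..oo.
t=3: ooo..oo..o..ooooooo..oo..
t=4: oo..oo..oo.ooooooo..oo..o
t=5: o..oo..oo..oooooo..oo..oo
t=6: ..oo..oo..oooooo..oo..ooo
t=7: .oo..oo..oooooo..oo..ooo.
t=8: oo..oo..oooooo..oo..ooo..
t=9: o..oo..oooooo..oo..ooo..o
t=10: ..oo..oooooo..oo..ooo..oo
t=11: .oo..oooooo..oo..ooo..oo.
t=12: oo..oooooo..oo..ooo..oo..
t=13: o..oooooo..oo..ooo..oo..o
t=14: ..oooooo..oo..ooo..oo..oo
t=15: .oooooo..oo..ooo..oo..oo.
t=16: oooooo..oo..ooo..oo..oo..
t=17: ooooo..oo..ooo..oo..oo..o
t=18: oooo..oo..ooo..oo..oo..oo
t=19: ooo..oo..ooo..oo..oo..ooo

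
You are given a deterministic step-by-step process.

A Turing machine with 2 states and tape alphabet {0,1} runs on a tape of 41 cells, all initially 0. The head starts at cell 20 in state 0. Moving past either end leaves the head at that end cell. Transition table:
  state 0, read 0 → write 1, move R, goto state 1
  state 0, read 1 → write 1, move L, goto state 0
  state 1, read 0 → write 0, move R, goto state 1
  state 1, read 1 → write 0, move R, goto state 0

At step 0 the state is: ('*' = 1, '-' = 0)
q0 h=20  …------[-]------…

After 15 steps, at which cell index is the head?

35

0) q0 h=20  …------[-]------…
1) q1 h=21  …-----*[-]------…
2) q1 h=22  …----*-[-]------…
3) q1 h=23  …---*--[-]------…
4) q1 h=24  …--*---[-]------…
5) q1 h=25  …-*----[-]------…
6) q1 h=26  …*-----[-]------…
7) q1 h=27  …------[-]------…
8) q1 h=28  …------[-]------…
9) q1 h=29  …------[-]------…
10) q1 h=30  …------[-]------…
11) q1 h=31  …------[-]------…
12) q1 h=32  …------[-]------…
13) q1 h=33  …------[-]------…
14) q1 h=34  …------[-]------|
15) q1 h=35  …------[-]-----|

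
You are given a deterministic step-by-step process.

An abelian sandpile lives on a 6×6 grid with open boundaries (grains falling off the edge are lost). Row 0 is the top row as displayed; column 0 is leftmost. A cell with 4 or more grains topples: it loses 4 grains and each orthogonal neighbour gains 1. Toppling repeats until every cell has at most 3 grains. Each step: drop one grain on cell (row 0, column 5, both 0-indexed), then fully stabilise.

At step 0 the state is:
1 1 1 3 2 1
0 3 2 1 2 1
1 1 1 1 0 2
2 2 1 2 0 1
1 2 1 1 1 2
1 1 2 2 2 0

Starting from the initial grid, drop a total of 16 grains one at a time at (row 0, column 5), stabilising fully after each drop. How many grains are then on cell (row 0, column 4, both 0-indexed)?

1

gen 0: 1 1 1 3 2 1
0 3 2 1 2 1
1 1 1 1 0 2
2 2 1 2 0 1
1 2 1 1 1 2
1 1 2 2 2 0
gen 1: 1 1 1 3 2 2
0 3 2 1 2 1
1 1 1 1 0 2
2 2 1 2 0 1
1 2 1 1 1 2
1 1 2 2 2 0
gen 2: 1 1 1 3 2 3
0 3 2 1 2 1
1 1 1 1 0 2
2 2 1 2 0 1
1 2 1 1 1 2
1 1 2 2 2 0
gen 3: 1 1 1 3 3 0
0 3 2 1 2 2
1 1 1 1 0 2
2 2 1 2 0 1
1 2 1 1 1 2
1 1 2 2 2 0
gen 4: 1 1 1 3 3 1
0 3 2 1 2 2
1 1 1 1 0 2
2 2 1 2 0 1
1 2 1 1 1 2
1 1 2 2 2 0
gen 5: 1 1 1 3 3 2
0 3 2 1 2 2
1 1 1 1 0 2
2 2 1 2 0 1
1 2 1 1 1 2
1 1 2 2 2 0
gen 6: 1 1 1 3 3 3
0 3 2 1 2 2
1 1 1 1 0 2
2 2 1 2 0 1
1 2 1 1 1 2
1 1 2 2 2 0
gen 7: 1 1 2 0 1 1
0 3 2 2 3 3
1 1 1 1 0 2
2 2 1 2 0 1
1 2 1 1 1 2
1 1 2 2 2 0
gen 8: 1 1 2 0 1 2
0 3 2 2 3 3
1 1 1 1 0 2
2 2 1 2 0 1
1 2 1 1 1 2
1 1 2 2 2 0
gen 9: 1 1 2 0 1 3
0 3 2 2 3 3
1 1 1 1 0 2
2 2 1 2 0 1
1 2 1 1 1 2
1 1 2 2 2 0
gen 10: 1 1 2 0 3 1
0 3 2 3 0 1
1 1 1 1 1 3
2 2 1 2 0 1
1 2 1 1 1 2
1 1 2 2 2 0
gen 11: 1 1 2 0 3 2
0 3 2 3 0 1
1 1 1 1 1 3
2 2 1 2 0 1
1 2 1 1 1 2
1 1 2 2 2 0
gen 12: 1 1 2 0 3 3
0 3 2 3 0 1
1 1 1 1 1 3
2 2 1 2 0 1
1 2 1 1 1 2
1 1 2 2 2 0
gen 13: 1 1 2 1 0 1
0 3 2 3 1 2
1 1 1 1 1 3
2 2 1 2 0 1
1 2 1 1 1 2
1 1 2 2 2 0
gen 14: 1 1 2 1 0 2
0 3 2 3 1 2
1 1 1 1 1 3
2 2 1 2 0 1
1 2 1 1 1 2
1 1 2 2 2 0
gen 15: 1 1 2 1 0 3
0 3 2 3 1 2
1 1 1 1 1 3
2 2 1 2 0 1
1 2 1 1 1 2
1 1 2 2 2 0
gen 16: 1 1 2 1 1 0
0 3 2 3 1 3
1 1 1 1 1 3
2 2 1 2 0 1
1 2 1 1 1 2
1 1 2 2 2 0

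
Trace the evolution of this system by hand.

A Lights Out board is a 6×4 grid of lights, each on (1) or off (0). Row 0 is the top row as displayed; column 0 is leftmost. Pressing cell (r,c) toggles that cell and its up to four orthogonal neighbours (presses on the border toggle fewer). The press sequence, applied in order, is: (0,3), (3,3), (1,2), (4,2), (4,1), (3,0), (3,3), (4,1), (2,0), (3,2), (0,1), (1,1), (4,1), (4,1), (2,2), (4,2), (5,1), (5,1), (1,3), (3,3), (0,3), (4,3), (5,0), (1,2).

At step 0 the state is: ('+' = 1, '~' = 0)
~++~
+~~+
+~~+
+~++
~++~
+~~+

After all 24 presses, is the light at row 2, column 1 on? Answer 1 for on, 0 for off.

k=0  ~++~
+~~+
+~~+
+~++
~++~
+~~+
k=1  ~+~+
+~~~
+~~+
+~++
~++~
+~~+
k=2  ~+~+
+~~~
+~~~
+~~~
~+++
+~~+
k=3  ~+++
++++
+~+~
+~~~
~+++
+~~+
k=4  ~+++
++++
+~+~
+~+~
~~~~
+~++
k=5  ~+++
++++
+~+~
+++~
+++~
++++
k=6  ~+++
++++
~~+~
~~+~
~++~
++++
k=7  ~+++
++++
~~++
~~~+
~+++
++++
k=8  ~+++
++++
~~++
~+~+
+~~+
+~++
k=9  ~+++
~+++
++++
++~+
+~~+
+~++
k=10  ~+++
~+++
++~+
+~+~
+~++
+~++
k=11  +~~+
~~++
++~+
+~+~
+~++
+~++
k=12  ++~+
++~+
+~~+
+~+~
+~++
+~++
k=13  ++~+
++~+
+~~+
+++~
~+~+
++++
k=14  ++~+
++~+
+~~+
+~+~
+~++
+~++
k=15  ++~+
++++
+++~
+~~~
+~++
+~++
k=16  ++~+
++++
+++~
+~+~
++~~
+~~+
k=17  ++~+
++++
+++~
+~+~
+~~~
~+++
k=18  ++~+
++++
+++~
+~+~
++~~
+~~+
k=19  ++~~
++~~
++++
+~+~
++~~
+~~+
k=20  ++~~
++~~
+++~
+~~+
++~+
+~~+
k=21  ++++
++~+
+++~
+~~+
++~+
+~~+
k=22  ++++
++~+
+++~
+~~~
+++~
+~~~
k=23  ++++
++~+
+++~
+~~~
~++~
~+~~
k=24  ++~+
+~+~
++~~
+~~~
~++~
~+~~

1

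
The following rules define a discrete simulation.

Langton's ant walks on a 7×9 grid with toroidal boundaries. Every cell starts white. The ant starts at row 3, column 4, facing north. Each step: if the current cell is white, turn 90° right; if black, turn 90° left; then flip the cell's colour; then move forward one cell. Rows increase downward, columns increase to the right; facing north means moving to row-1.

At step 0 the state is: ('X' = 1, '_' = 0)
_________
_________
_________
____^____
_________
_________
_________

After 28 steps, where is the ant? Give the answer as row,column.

gen 0: _________
_________
_________
____^____
_________
_________
_________
gen 1: _________
_________
_________
____X>___
_________
_________
_________
gen 2: _________
_________
_________
____XX___
_____v___
_________
_________
gen 3: _________
_________
_________
____XX___
____<X___
_________
_________
gen 4: _________
_________
_________
____^X___
____XX___
_________
_________
gen 5: _________
_________
_________
___<_X___
____XX___
_________
_________
gen 6: _________
_________
___^_____
___X_X___
____XX___
_________
_________
gen 7: _________
_________
___X>____
___X_X___
____XX___
_________
_________
gen 8: _________
_________
___XX____
___XvX___
____XX___
_________
_________
gen 9: _________
_________
___XX____
___<XX___
____XX___
_________
_________
gen 10: _________
_________
___XX____
____XX___
___vXX___
_________
_________
gen 11: _________
_________
___XX____
____XX___
__<XXX___
_________
_________
gen 12: _________
_________
___XX____
__^_XX___
__XXXX___
_________
_________
gen 13: _________
_________
___XX____
__X>XX___
__XXXX___
_________
_________
gen 14: _________
_________
___XX____
__XXXX___
__XvXX___
_________
_________
gen 15: _________
_________
___XX____
__XXXX___
__X_>X___
_________
_________
gen 16: _________
_________
___XX____
__XX^X___
__X__X___
_________
_________
gen 17: _________
_________
___XX____
__X<_X___
__X__X___
_________
_________
gen 18: _________
_________
___XX____
__X__X___
__Xv_X___
_________
_________
gen 19: _________
_________
___XX____
__X__X___
__<X_X___
_________
_________
gen 20: _________
_________
___XX____
__X__X___
___X_X___
__v______
_________
gen 21: _________
_________
___XX____
__X__X___
___X_X___
_<X______
_________
gen 22: _________
_________
___XX____
__X__X___
_^_X_X___
_XX______
_________
gen 23: _________
_________
___XX____
__X__X___
_X>X_X___
_XX______
_________
gen 24: _________
_________
___XX____
__X__X___
_XXX_X___
_Xv______
_________
gen 25: _________
_________
___XX____
__X__X___
_XXX_X___
_X_>_____
_________
gen 26: _________
_________
___XX____
__X__X___
_XXX_X___
_X_X_____
___v_____
gen 27: _________
_________
___XX____
__X__X___
_XXX_X___
_X_X_____
__<X_____
gen 28: _________
_________
___XX____
__X__X___
_XXX_X___
_X^X_____
__XX_____

5,2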